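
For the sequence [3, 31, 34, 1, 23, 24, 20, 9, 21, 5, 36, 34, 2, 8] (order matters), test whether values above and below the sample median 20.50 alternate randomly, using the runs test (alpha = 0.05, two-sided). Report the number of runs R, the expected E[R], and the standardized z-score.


Step 1: Compute median = 20.50; label A = above, B = below.
Labels in order: BAABAABBABAABB  (n_A = 7, n_B = 7)
Step 2: Count runs R = 9.
Step 3: Under H0 (random ordering), E[R] = 2*n_A*n_B/(n_A+n_B) + 1 = 2*7*7/14 + 1 = 8.0000.
        Var[R] = 2*n_A*n_B*(2*n_A*n_B - n_A - n_B) / ((n_A+n_B)^2 * (n_A+n_B-1)) = 8232/2548 = 3.2308.
        SD[R] = 1.7974.
Step 4: Continuity-corrected z = (R - 0.5 - E[R]) / SD[R] = (9 - 0.5 - 8.0000) / 1.7974 = 0.2782.
Step 5: Two-sided p-value via normal approximation = 2*(1 - Phi(|z|)) = 0.780879.
Step 6: alpha = 0.05. fail to reject H0.

R = 9, z = 0.2782, p = 0.780879, fail to reject H0.


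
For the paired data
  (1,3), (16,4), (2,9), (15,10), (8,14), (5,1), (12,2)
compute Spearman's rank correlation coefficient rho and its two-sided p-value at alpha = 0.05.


Step 1: Rank x and y separately (midranks; no ties here).
rank(x): 1->1, 16->7, 2->2, 15->6, 8->4, 5->3, 12->5
rank(y): 3->3, 4->4, 9->5, 10->6, 14->7, 1->1, 2->2
Step 2: d_i = R_x(i) - R_y(i); compute d_i^2.
  (1-3)^2=4, (7-4)^2=9, (2-5)^2=9, (6-6)^2=0, (4-7)^2=9, (3-1)^2=4, (5-2)^2=9
sum(d^2) = 44.
Step 3: rho = 1 - 6*44 / (7*(7^2 - 1)) = 1 - 264/336 = 0.214286.
Step 4: Under H0, t = rho * sqrt((n-2)/(1-rho^2)) = 0.4906 ~ t(5).
Step 5: Two-sided p-value from the t-distribution with 5 df = 0.644512.
Step 6: alpha = 0.05. fail to reject H0.

rho = 0.2143, p = 0.644512, fail to reject H0 at alpha = 0.05.


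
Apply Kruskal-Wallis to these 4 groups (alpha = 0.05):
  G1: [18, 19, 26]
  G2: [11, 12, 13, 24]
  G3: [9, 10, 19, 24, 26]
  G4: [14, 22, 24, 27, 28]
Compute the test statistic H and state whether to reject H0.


Step 1: Combine all N = 17 observations and assign midranks.
sorted (value, group, rank): (9,G3,1), (10,G3,2), (11,G2,3), (12,G2,4), (13,G2,5), (14,G4,6), (18,G1,7), (19,G1,8.5), (19,G3,8.5), (22,G4,10), (24,G2,12), (24,G3,12), (24,G4,12), (26,G1,14.5), (26,G3,14.5), (27,G4,16), (28,G4,17)
Step 2: Sum ranks within each group.
R_1 = 30 (n_1 = 3)
R_2 = 24 (n_2 = 4)
R_3 = 38 (n_3 = 5)
R_4 = 61 (n_4 = 5)
Step 3: H = 12/(N(N+1)) * sum(R_i^2/n_i) - 3(N+1)
     = 12/(17*18) * (30^2/3 + 24^2/4 + 38^2/5 + 61^2/5) - 3*18
     = 0.039216 * 1477 - 54
     = 3.921569.
Step 4: Ties present; correction factor C = 1 - 36/(17^3 - 17) = 0.992647. Corrected H = 3.921569 / 0.992647 = 3.950617.
Step 5: Under H0, H ~ chi^2(3); p-value = 0.266846.
Step 6: alpha = 0.05. fail to reject H0.

H = 3.9506, df = 3, p = 0.266846, fail to reject H0.


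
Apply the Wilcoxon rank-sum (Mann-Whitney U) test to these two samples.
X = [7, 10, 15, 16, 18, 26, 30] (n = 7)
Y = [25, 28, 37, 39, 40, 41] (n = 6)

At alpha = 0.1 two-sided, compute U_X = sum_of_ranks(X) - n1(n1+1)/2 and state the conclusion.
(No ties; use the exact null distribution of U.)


Step 1: Combine and sort all 13 observations; assign midranks.
sorted (value, group): (7,X), (10,X), (15,X), (16,X), (18,X), (25,Y), (26,X), (28,Y), (30,X), (37,Y), (39,Y), (40,Y), (41,Y)
ranks: 7->1, 10->2, 15->3, 16->4, 18->5, 25->6, 26->7, 28->8, 30->9, 37->10, 39->11, 40->12, 41->13
Step 2: Rank sum for X: R1 = 1 + 2 + 3 + 4 + 5 + 7 + 9 = 31.
Step 3: U_X = R1 - n1(n1+1)/2 = 31 - 7*8/2 = 31 - 28 = 3.
       U_Y = n1*n2 - U_X = 42 - 3 = 39.
Step 4: No ties, so the exact null distribution of U (based on enumerating the C(13,7) = 1716 equally likely rank assignments) gives the two-sided p-value.
Step 5: p-value = 0.008159; compare to alpha = 0.1. reject H0.

U_X = 3, p = 0.008159, reject H0 at alpha = 0.1.


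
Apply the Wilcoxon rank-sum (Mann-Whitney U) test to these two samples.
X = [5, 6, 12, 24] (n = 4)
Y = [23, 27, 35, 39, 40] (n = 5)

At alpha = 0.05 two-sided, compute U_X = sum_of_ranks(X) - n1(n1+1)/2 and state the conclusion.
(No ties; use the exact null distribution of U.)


Step 1: Combine and sort all 9 observations; assign midranks.
sorted (value, group): (5,X), (6,X), (12,X), (23,Y), (24,X), (27,Y), (35,Y), (39,Y), (40,Y)
ranks: 5->1, 6->2, 12->3, 23->4, 24->5, 27->6, 35->7, 39->8, 40->9
Step 2: Rank sum for X: R1 = 1 + 2 + 3 + 5 = 11.
Step 3: U_X = R1 - n1(n1+1)/2 = 11 - 4*5/2 = 11 - 10 = 1.
       U_Y = n1*n2 - U_X = 20 - 1 = 19.
Step 4: No ties, so the exact null distribution of U (based on enumerating the C(9,4) = 126 equally likely rank assignments) gives the two-sided p-value.
Step 5: p-value = 0.031746; compare to alpha = 0.05. reject H0.

U_X = 1, p = 0.031746, reject H0 at alpha = 0.05.


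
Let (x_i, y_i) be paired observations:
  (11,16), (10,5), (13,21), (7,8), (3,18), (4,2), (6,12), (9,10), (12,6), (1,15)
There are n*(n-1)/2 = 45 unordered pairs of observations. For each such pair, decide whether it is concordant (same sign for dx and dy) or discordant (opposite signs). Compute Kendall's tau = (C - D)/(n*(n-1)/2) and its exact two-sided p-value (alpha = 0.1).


Step 1: Enumerate the 45 unordered pairs (i,j) with i<j and classify each by sign(x_j-x_i) * sign(y_j-y_i).
  (1,2):dx=-1,dy=-11->C; (1,3):dx=+2,dy=+5->C; (1,4):dx=-4,dy=-8->C; (1,5):dx=-8,dy=+2->D
  (1,6):dx=-7,dy=-14->C; (1,7):dx=-5,dy=-4->C; (1,8):dx=-2,dy=-6->C; (1,9):dx=+1,dy=-10->D
  (1,10):dx=-10,dy=-1->C; (2,3):dx=+3,dy=+16->C; (2,4):dx=-3,dy=+3->D; (2,5):dx=-7,dy=+13->D
  (2,6):dx=-6,dy=-3->C; (2,7):dx=-4,dy=+7->D; (2,8):dx=-1,dy=+5->D; (2,9):dx=+2,dy=+1->C
  (2,10):dx=-9,dy=+10->D; (3,4):dx=-6,dy=-13->C; (3,5):dx=-10,dy=-3->C; (3,6):dx=-9,dy=-19->C
  (3,7):dx=-7,dy=-9->C; (3,8):dx=-4,dy=-11->C; (3,9):dx=-1,dy=-15->C; (3,10):dx=-12,dy=-6->C
  (4,5):dx=-4,dy=+10->D; (4,6):dx=-3,dy=-6->C; (4,7):dx=-1,dy=+4->D; (4,8):dx=+2,dy=+2->C
  (4,9):dx=+5,dy=-2->D; (4,10):dx=-6,dy=+7->D; (5,6):dx=+1,dy=-16->D; (5,7):dx=+3,dy=-6->D
  (5,8):dx=+6,dy=-8->D; (5,9):dx=+9,dy=-12->D; (5,10):dx=-2,dy=-3->C; (6,7):dx=+2,dy=+10->C
  (6,8):dx=+5,dy=+8->C; (6,9):dx=+8,dy=+4->C; (6,10):dx=-3,dy=+13->D; (7,8):dx=+3,dy=-2->D
  (7,9):dx=+6,dy=-6->D; (7,10):dx=-5,dy=+3->D; (8,9):dx=+3,dy=-4->D; (8,10):dx=-8,dy=+5->D
  (9,10):dx=-11,dy=+9->D
Step 2: C = 23, D = 22, total pairs = 45.
Step 3: tau = (C - D)/(n(n-1)/2) = (23 - 22)/45 = 0.022222.
Step 4: Exact two-sided p-value (enumerate n! = 3628800 permutations of y under H0): p = 1.000000.
Step 5: alpha = 0.1. fail to reject H0.

tau_b = 0.0222 (C=23, D=22), p = 1.000000, fail to reject H0.


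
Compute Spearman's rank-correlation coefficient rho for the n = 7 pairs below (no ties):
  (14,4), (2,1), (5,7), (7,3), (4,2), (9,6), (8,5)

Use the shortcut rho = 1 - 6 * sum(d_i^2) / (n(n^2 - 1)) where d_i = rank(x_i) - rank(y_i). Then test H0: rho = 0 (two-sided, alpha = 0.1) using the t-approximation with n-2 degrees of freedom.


Step 1: Rank x and y separately (midranks; no ties here).
rank(x): 14->7, 2->1, 5->3, 7->4, 4->2, 9->6, 8->5
rank(y): 4->4, 1->1, 7->7, 3->3, 2->2, 6->6, 5->5
Step 2: d_i = R_x(i) - R_y(i); compute d_i^2.
  (7-4)^2=9, (1-1)^2=0, (3-7)^2=16, (4-3)^2=1, (2-2)^2=0, (6-6)^2=0, (5-5)^2=0
sum(d^2) = 26.
Step 3: rho = 1 - 6*26 / (7*(7^2 - 1)) = 1 - 156/336 = 0.535714.
Step 4: Under H0, t = rho * sqrt((n-2)/(1-rho^2)) = 1.4186 ~ t(5).
Step 5: Two-sided p-value from the t-distribution with 5 df = 0.215217.
Step 6: alpha = 0.1. fail to reject H0.

rho = 0.5357, p = 0.215217, fail to reject H0 at alpha = 0.1.


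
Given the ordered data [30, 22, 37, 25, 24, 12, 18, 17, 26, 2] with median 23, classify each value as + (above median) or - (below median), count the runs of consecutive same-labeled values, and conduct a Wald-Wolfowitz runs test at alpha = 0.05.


Step 1: Compute median = 23; label A = above, B = below.
Labels in order: ABAAABBBAB  (n_A = 5, n_B = 5)
Step 2: Count runs R = 6.
Step 3: Under H0 (random ordering), E[R] = 2*n_A*n_B/(n_A+n_B) + 1 = 2*5*5/10 + 1 = 6.0000.
        Var[R] = 2*n_A*n_B*(2*n_A*n_B - n_A - n_B) / ((n_A+n_B)^2 * (n_A+n_B-1)) = 2000/900 = 2.2222.
        SD[R] = 1.4907.
Step 4: R = E[R], so z = 0 with no continuity correction.
Step 5: Two-sided p-value via normal approximation = 2*(1 - Phi(|z|)) = 1.000000.
Step 6: alpha = 0.05. fail to reject H0.

R = 6, z = 0.0000, p = 1.000000, fail to reject H0.


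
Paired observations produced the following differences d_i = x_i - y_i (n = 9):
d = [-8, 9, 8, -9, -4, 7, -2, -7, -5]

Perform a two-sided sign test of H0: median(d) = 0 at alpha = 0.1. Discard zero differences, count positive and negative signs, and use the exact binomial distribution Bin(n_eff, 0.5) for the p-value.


Step 1: Discard zero differences. Original n = 9; n_eff = number of nonzero differences = 9.
Nonzero differences (with sign): -8, +9, +8, -9, -4, +7, -2, -7, -5
Step 2: Count signs: positive = 3, negative = 6.
Step 3: Under H0: P(positive) = 0.5, so the number of positives S ~ Bin(9, 0.5).
Step 4: Two-sided exact p-value = sum of Bin(9,0.5) probabilities at or below the observed probability = 0.507812.
Step 5: alpha = 0.1. fail to reject H0.

n_eff = 9, pos = 3, neg = 6, p = 0.507812, fail to reject H0.


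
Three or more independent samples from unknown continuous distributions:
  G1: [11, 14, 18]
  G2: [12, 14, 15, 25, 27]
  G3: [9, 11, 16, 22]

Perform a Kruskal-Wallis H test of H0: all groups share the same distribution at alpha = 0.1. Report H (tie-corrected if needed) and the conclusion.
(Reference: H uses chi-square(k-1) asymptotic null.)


Step 1: Combine all N = 12 observations and assign midranks.
sorted (value, group, rank): (9,G3,1), (11,G1,2.5), (11,G3,2.5), (12,G2,4), (14,G1,5.5), (14,G2,5.5), (15,G2,7), (16,G3,8), (18,G1,9), (22,G3,10), (25,G2,11), (27,G2,12)
Step 2: Sum ranks within each group.
R_1 = 17 (n_1 = 3)
R_2 = 39.5 (n_2 = 5)
R_3 = 21.5 (n_3 = 4)
Step 3: H = 12/(N(N+1)) * sum(R_i^2/n_i) - 3(N+1)
     = 12/(12*13) * (17^2/3 + 39.5^2/5 + 21.5^2/4) - 3*13
     = 0.076923 * 523.946 - 39
     = 1.303526.
Step 4: Ties present; correction factor C = 1 - 12/(12^3 - 12) = 0.993007. Corrected H = 1.303526 / 0.993007 = 1.312705.
Step 5: Under H0, H ~ chi^2(2); p-value = 0.518740.
Step 6: alpha = 0.1. fail to reject H0.

H = 1.3127, df = 2, p = 0.518740, fail to reject H0.


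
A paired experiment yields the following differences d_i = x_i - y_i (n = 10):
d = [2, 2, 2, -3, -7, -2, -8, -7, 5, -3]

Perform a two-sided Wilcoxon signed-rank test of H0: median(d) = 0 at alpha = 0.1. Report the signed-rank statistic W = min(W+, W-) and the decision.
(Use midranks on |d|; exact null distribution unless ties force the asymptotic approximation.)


Step 1: Drop any zero differences (none here) and take |d_i|.
|d| = [2, 2, 2, 3, 7, 2, 8, 7, 5, 3]
Step 2: Midrank |d_i| (ties get averaged ranks).
ranks: |2|->2.5, |2|->2.5, |2|->2.5, |3|->5.5, |7|->8.5, |2|->2.5, |8|->10, |7|->8.5, |5|->7, |3|->5.5
Step 3: Attach original signs; sum ranks with positive sign and with negative sign.
W+ = 2.5 + 2.5 + 2.5 + 7 = 14.5
W- = 5.5 + 8.5 + 2.5 + 10 + 8.5 + 5.5 = 40.5
(Check: W+ + W- = 55 should equal n(n+1)/2 = 55.)
Step 4: Test statistic W = min(W+, W-) = 14.5.
Step 5: Ties in |d|, so use the tie-corrected normal approximation.
        E[W] = n(n+1)/4 = 10*11/4 = 27.5.
        Tie groups: |d|=2 (t=4), |d|=3 (t=2), |d|=7 (t=2); sum(t^3 - t) = 72.
        Var[W] = n(n+1)(2n+1)/24 - sum(t^3-t)/48 = 2310/24 - 72/48 = 94.75.
        z = (W - E[W]) / sqrt(Var[W]) = (14.5 - 27.5) / 9.7340 = -1.3355.
        Two-sided p = 2*Phi(z) = 0.181703.
Step 6: alpha = 0.1. fail to reject H0.

W+ = 14.5, W- = 40.5, W = min = 14.5, p = 0.181703, fail to reject H0.


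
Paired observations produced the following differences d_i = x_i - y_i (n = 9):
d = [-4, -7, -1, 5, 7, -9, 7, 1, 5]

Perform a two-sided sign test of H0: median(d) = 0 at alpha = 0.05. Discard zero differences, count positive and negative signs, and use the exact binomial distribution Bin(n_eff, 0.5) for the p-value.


Step 1: Discard zero differences. Original n = 9; n_eff = number of nonzero differences = 9.
Nonzero differences (with sign): -4, -7, -1, +5, +7, -9, +7, +1, +5
Step 2: Count signs: positive = 5, negative = 4.
Step 3: Under H0: P(positive) = 0.5, so the number of positives S ~ Bin(9, 0.5).
Step 4: Two-sided exact p-value = sum of Bin(9,0.5) probabilities at or below the observed probability = 1.000000.
Step 5: alpha = 0.05. fail to reject H0.

n_eff = 9, pos = 5, neg = 4, p = 1.000000, fail to reject H0.


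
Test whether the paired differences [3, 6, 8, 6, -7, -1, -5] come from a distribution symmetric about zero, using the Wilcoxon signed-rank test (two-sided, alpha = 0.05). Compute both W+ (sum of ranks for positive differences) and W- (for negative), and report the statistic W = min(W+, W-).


Step 1: Drop any zero differences (none here) and take |d_i|.
|d| = [3, 6, 8, 6, 7, 1, 5]
Step 2: Midrank |d_i| (ties get averaged ranks).
ranks: |3|->2, |6|->4.5, |8|->7, |6|->4.5, |7|->6, |1|->1, |5|->3
Step 3: Attach original signs; sum ranks with positive sign and with negative sign.
W+ = 2 + 4.5 + 7 + 4.5 = 18
W- = 6 + 1 + 3 = 10
(Check: W+ + W- = 28 should equal n(n+1)/2 = 28.)
Step 4: Test statistic W = min(W+, W-) = 10.
Step 5: Ties in |d|, so use the tie-corrected normal approximation.
        E[W] = n(n+1)/4 = 7*8/4 = 14.
        Tie groups: |d|=6 (t=2); sum(t^3 - t) = 6.
        Var[W] = n(n+1)(2n+1)/24 - sum(t^3-t)/48 = 840/24 - 6/48 = 34.875.
        z = (W - E[W]) / sqrt(Var[W]) = (10 - 14) / 5.9055 = -0.6773.
        Two-sided p = 2*Phi(z) = 0.498194.
Step 6: alpha = 0.05. fail to reject H0.

W+ = 18, W- = 10, W = min = 10, p = 0.498194, fail to reject H0.


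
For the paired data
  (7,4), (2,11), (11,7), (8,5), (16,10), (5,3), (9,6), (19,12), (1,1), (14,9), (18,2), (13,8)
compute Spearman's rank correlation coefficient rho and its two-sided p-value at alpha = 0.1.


Step 1: Rank x and y separately (midranks; no ties here).
rank(x): 7->4, 2->2, 11->7, 8->5, 16->10, 5->3, 9->6, 19->12, 1->1, 14->9, 18->11, 13->8
rank(y): 4->4, 11->11, 7->7, 5->5, 10->10, 3->3, 6->6, 12->12, 1->1, 9->9, 2->2, 8->8
Step 2: d_i = R_x(i) - R_y(i); compute d_i^2.
  (4-4)^2=0, (2-11)^2=81, (7-7)^2=0, (5-5)^2=0, (10-10)^2=0, (3-3)^2=0, (6-6)^2=0, (12-12)^2=0, (1-1)^2=0, (9-9)^2=0, (11-2)^2=81, (8-8)^2=0
sum(d^2) = 162.
Step 3: rho = 1 - 6*162 / (12*(12^2 - 1)) = 1 - 972/1716 = 0.433566.
Step 4: Under H0, t = rho * sqrt((n-2)/(1-rho^2)) = 1.5215 ~ t(10).
Step 5: Two-sided p-value from the t-distribution with 10 df = 0.159106.
Step 6: alpha = 0.1. fail to reject H0.

rho = 0.4336, p = 0.159106, fail to reject H0 at alpha = 0.1.


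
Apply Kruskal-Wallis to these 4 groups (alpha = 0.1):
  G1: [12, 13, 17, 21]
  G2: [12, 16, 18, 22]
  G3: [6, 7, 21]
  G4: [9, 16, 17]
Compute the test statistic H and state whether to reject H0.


Step 1: Combine all N = 14 observations and assign midranks.
sorted (value, group, rank): (6,G3,1), (7,G3,2), (9,G4,3), (12,G1,4.5), (12,G2,4.5), (13,G1,6), (16,G2,7.5), (16,G4,7.5), (17,G1,9.5), (17,G4,9.5), (18,G2,11), (21,G1,12.5), (21,G3,12.5), (22,G2,14)
Step 2: Sum ranks within each group.
R_1 = 32.5 (n_1 = 4)
R_2 = 37 (n_2 = 4)
R_3 = 15.5 (n_3 = 3)
R_4 = 20 (n_4 = 3)
Step 3: H = 12/(N(N+1)) * sum(R_i^2/n_i) - 3(N+1)
     = 12/(14*15) * (32.5^2/4 + 37^2/4 + 15.5^2/3 + 20^2/3) - 3*15
     = 0.057143 * 819.729 - 45
     = 1.841667.
Step 4: Ties present; correction factor C = 1 - 24/(14^3 - 14) = 0.991209. Corrected H = 1.841667 / 0.991209 = 1.858001.
Step 5: Under H0, H ~ chi^2(3); p-value = 0.602395.
Step 6: alpha = 0.1. fail to reject H0.

H = 1.8580, df = 3, p = 0.602395, fail to reject H0.


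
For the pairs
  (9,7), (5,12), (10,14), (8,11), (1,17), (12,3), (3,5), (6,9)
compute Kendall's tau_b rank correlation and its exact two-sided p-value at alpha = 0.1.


Step 1: Enumerate the 28 unordered pairs (i,j) with i<j and classify each by sign(x_j-x_i) * sign(y_j-y_i).
  (1,2):dx=-4,dy=+5->D; (1,3):dx=+1,dy=+7->C; (1,4):dx=-1,dy=+4->D; (1,5):dx=-8,dy=+10->D
  (1,6):dx=+3,dy=-4->D; (1,7):dx=-6,dy=-2->C; (1,8):dx=-3,dy=+2->D; (2,3):dx=+5,dy=+2->C
  (2,4):dx=+3,dy=-1->D; (2,5):dx=-4,dy=+5->D; (2,6):dx=+7,dy=-9->D; (2,7):dx=-2,dy=-7->C
  (2,8):dx=+1,dy=-3->D; (3,4):dx=-2,dy=-3->C; (3,5):dx=-9,dy=+3->D; (3,6):dx=+2,dy=-11->D
  (3,7):dx=-7,dy=-9->C; (3,8):dx=-4,dy=-5->C; (4,5):dx=-7,dy=+6->D; (4,6):dx=+4,dy=-8->D
  (4,7):dx=-5,dy=-6->C; (4,8):dx=-2,dy=-2->C; (5,6):dx=+11,dy=-14->D; (5,7):dx=+2,dy=-12->D
  (5,8):dx=+5,dy=-8->D; (6,7):dx=-9,dy=+2->D; (6,8):dx=-6,dy=+6->D; (7,8):dx=+3,dy=+4->C
Step 2: C = 10, D = 18, total pairs = 28.
Step 3: tau = (C - D)/(n(n-1)/2) = (10 - 18)/28 = -0.285714.
Step 4: Exact two-sided p-value (enumerate n! = 40320 permutations of y under H0): p = 0.398760.
Step 5: alpha = 0.1. fail to reject H0.

tau_b = -0.2857 (C=10, D=18), p = 0.398760, fail to reject H0.


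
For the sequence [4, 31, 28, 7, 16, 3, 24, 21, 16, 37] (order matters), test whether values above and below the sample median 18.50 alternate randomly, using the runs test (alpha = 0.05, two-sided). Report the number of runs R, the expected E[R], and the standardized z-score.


Step 1: Compute median = 18.50; label A = above, B = below.
Labels in order: BAABBBAABA  (n_A = 5, n_B = 5)
Step 2: Count runs R = 6.
Step 3: Under H0 (random ordering), E[R] = 2*n_A*n_B/(n_A+n_B) + 1 = 2*5*5/10 + 1 = 6.0000.
        Var[R] = 2*n_A*n_B*(2*n_A*n_B - n_A - n_B) / ((n_A+n_B)^2 * (n_A+n_B-1)) = 2000/900 = 2.2222.
        SD[R] = 1.4907.
Step 4: R = E[R], so z = 0 with no continuity correction.
Step 5: Two-sided p-value via normal approximation = 2*(1 - Phi(|z|)) = 1.000000.
Step 6: alpha = 0.05. fail to reject H0.

R = 6, z = 0.0000, p = 1.000000, fail to reject H0.


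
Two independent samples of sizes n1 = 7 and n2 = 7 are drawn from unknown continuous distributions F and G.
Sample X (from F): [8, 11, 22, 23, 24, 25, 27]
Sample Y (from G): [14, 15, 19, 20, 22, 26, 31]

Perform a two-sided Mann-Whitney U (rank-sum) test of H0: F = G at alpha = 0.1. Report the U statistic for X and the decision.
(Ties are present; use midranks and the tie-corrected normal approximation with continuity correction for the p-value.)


Step 1: Combine and sort all 14 observations; assign midranks.
sorted (value, group): (8,X), (11,X), (14,Y), (15,Y), (19,Y), (20,Y), (22,X), (22,Y), (23,X), (24,X), (25,X), (26,Y), (27,X), (31,Y)
ranks: 8->1, 11->2, 14->3, 15->4, 19->5, 20->6, 22->7.5, 22->7.5, 23->9, 24->10, 25->11, 26->12, 27->13, 31->14
Step 2: Rank sum for X: R1 = 1 + 2 + 7.5 + 9 + 10 + 11 + 13 = 53.5.
Step 3: U_X = R1 - n1(n1+1)/2 = 53.5 - 7*8/2 = 53.5 - 28 = 25.5.
       U_Y = n1*n2 - U_X = 49 - 25.5 = 23.5.
Step 4: Ties are present, so use the tie-corrected normal approximation (with continuity correction) for the p-value.
Step 5: p-value = 0.949004; compare to alpha = 0.1. fail to reject H0.

U_X = 25.5, p = 0.949004, fail to reject H0 at alpha = 0.1.


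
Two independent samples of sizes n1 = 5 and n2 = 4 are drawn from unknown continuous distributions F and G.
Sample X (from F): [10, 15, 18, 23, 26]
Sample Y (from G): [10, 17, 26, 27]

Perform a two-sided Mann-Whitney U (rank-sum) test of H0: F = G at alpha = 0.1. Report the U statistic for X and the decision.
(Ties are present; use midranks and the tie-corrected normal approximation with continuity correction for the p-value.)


Step 1: Combine and sort all 9 observations; assign midranks.
sorted (value, group): (10,X), (10,Y), (15,X), (17,Y), (18,X), (23,X), (26,X), (26,Y), (27,Y)
ranks: 10->1.5, 10->1.5, 15->3, 17->4, 18->5, 23->6, 26->7.5, 26->7.5, 27->9
Step 2: Rank sum for X: R1 = 1.5 + 3 + 5 + 6 + 7.5 = 23.
Step 3: U_X = R1 - n1(n1+1)/2 = 23 - 5*6/2 = 23 - 15 = 8.
       U_Y = n1*n2 - U_X = 20 - 8 = 12.
Step 4: Ties are present, so use the tie-corrected normal approximation (with continuity correction) for the p-value.
Step 5: p-value = 0.710992; compare to alpha = 0.1. fail to reject H0.

U_X = 8, p = 0.710992, fail to reject H0 at alpha = 0.1.


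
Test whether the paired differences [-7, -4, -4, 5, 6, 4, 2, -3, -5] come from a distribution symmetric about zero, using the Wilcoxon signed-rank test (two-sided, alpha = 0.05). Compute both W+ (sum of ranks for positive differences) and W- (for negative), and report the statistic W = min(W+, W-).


Step 1: Drop any zero differences (none here) and take |d_i|.
|d| = [7, 4, 4, 5, 6, 4, 2, 3, 5]
Step 2: Midrank |d_i| (ties get averaged ranks).
ranks: |7|->9, |4|->4, |4|->4, |5|->6.5, |6|->8, |4|->4, |2|->1, |3|->2, |5|->6.5
Step 3: Attach original signs; sum ranks with positive sign and with negative sign.
W+ = 6.5 + 8 + 4 + 1 = 19.5
W- = 9 + 4 + 4 + 2 + 6.5 = 25.5
(Check: W+ + W- = 45 should equal n(n+1)/2 = 45.)
Step 4: Test statistic W = min(W+, W-) = 19.5.
Step 5: Ties in |d|, so use the tie-corrected normal approximation.
        E[W] = n(n+1)/4 = 9*10/4 = 22.5.
        Tie groups: |d|=4 (t=3), |d|=5 (t=2); sum(t^3 - t) = 30.
        Var[W] = n(n+1)(2n+1)/24 - sum(t^3-t)/48 = 1710/24 - 30/48 = 70.625.
        z = (W - E[W]) / sqrt(Var[W]) = (19.5 - 22.5) / 8.4039 = -0.3570.
        Two-sided p = 2*Phi(z) = 0.721108.
Step 6: alpha = 0.05. fail to reject H0.

W+ = 19.5, W- = 25.5, W = min = 19.5, p = 0.721108, fail to reject H0.


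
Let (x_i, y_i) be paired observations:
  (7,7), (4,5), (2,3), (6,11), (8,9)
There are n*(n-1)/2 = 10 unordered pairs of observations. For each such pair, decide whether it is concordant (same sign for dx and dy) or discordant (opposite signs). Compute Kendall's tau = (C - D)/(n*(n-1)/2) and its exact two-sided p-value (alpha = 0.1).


Step 1: Enumerate the 10 unordered pairs (i,j) with i<j and classify each by sign(x_j-x_i) * sign(y_j-y_i).
  (1,2):dx=-3,dy=-2->C; (1,3):dx=-5,dy=-4->C; (1,4):dx=-1,dy=+4->D; (1,5):dx=+1,dy=+2->C
  (2,3):dx=-2,dy=-2->C; (2,4):dx=+2,dy=+6->C; (2,5):dx=+4,dy=+4->C; (3,4):dx=+4,dy=+8->C
  (3,5):dx=+6,dy=+6->C; (4,5):dx=+2,dy=-2->D
Step 2: C = 8, D = 2, total pairs = 10.
Step 3: tau = (C - D)/(n(n-1)/2) = (8 - 2)/10 = 0.600000.
Step 4: Exact two-sided p-value (enumerate n! = 120 permutations of y under H0): p = 0.233333.
Step 5: alpha = 0.1. fail to reject H0.

tau_b = 0.6000 (C=8, D=2), p = 0.233333, fail to reject H0.


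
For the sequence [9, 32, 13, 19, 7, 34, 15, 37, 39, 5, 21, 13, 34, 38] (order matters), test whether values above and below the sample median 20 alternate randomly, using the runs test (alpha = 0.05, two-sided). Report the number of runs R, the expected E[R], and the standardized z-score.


Step 1: Compute median = 20; label A = above, B = below.
Labels in order: BABBBABAABABAA  (n_A = 7, n_B = 7)
Step 2: Count runs R = 10.
Step 3: Under H0 (random ordering), E[R] = 2*n_A*n_B/(n_A+n_B) + 1 = 2*7*7/14 + 1 = 8.0000.
        Var[R] = 2*n_A*n_B*(2*n_A*n_B - n_A - n_B) / ((n_A+n_B)^2 * (n_A+n_B-1)) = 8232/2548 = 3.2308.
        SD[R] = 1.7974.
Step 4: Continuity-corrected z = (R - 0.5 - E[R]) / SD[R] = (10 - 0.5 - 8.0000) / 1.7974 = 0.8345.
Step 5: Two-sided p-value via normal approximation = 2*(1 - Phi(|z|)) = 0.403986.
Step 6: alpha = 0.05. fail to reject H0.

R = 10, z = 0.8345, p = 0.403986, fail to reject H0.


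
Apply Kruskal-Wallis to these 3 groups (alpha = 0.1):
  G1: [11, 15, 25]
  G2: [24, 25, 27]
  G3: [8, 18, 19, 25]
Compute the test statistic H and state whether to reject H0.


Step 1: Combine all N = 10 observations and assign midranks.
sorted (value, group, rank): (8,G3,1), (11,G1,2), (15,G1,3), (18,G3,4), (19,G3,5), (24,G2,6), (25,G1,8), (25,G2,8), (25,G3,8), (27,G2,10)
Step 2: Sum ranks within each group.
R_1 = 13 (n_1 = 3)
R_2 = 24 (n_2 = 3)
R_3 = 18 (n_3 = 4)
Step 3: H = 12/(N(N+1)) * sum(R_i^2/n_i) - 3(N+1)
     = 12/(10*11) * (13^2/3 + 24^2/3 + 18^2/4) - 3*11
     = 0.109091 * 329.333 - 33
     = 2.927273.
Step 4: Ties present; correction factor C = 1 - 24/(10^3 - 10) = 0.975758. Corrected H = 2.927273 / 0.975758 = 3.000000.
Step 5: Under H0, H ~ chi^2(2); p-value = 0.223130.
Step 6: alpha = 0.1. fail to reject H0.

H = 3.0000, df = 2, p = 0.223130, fail to reject H0.


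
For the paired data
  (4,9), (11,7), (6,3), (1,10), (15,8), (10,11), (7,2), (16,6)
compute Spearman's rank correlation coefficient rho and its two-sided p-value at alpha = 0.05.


Step 1: Rank x and y separately (midranks; no ties here).
rank(x): 4->2, 11->6, 6->3, 1->1, 15->7, 10->5, 7->4, 16->8
rank(y): 9->6, 7->4, 3->2, 10->7, 8->5, 11->8, 2->1, 6->3
Step 2: d_i = R_x(i) - R_y(i); compute d_i^2.
  (2-6)^2=16, (6-4)^2=4, (3-2)^2=1, (1-7)^2=36, (7-5)^2=4, (5-8)^2=9, (4-1)^2=9, (8-3)^2=25
sum(d^2) = 104.
Step 3: rho = 1 - 6*104 / (8*(8^2 - 1)) = 1 - 624/504 = -0.238095.
Step 4: Under H0, t = rho * sqrt((n-2)/(1-rho^2)) = -0.6005 ~ t(6).
Step 5: Two-sided p-value from the t-distribution with 6 df = 0.570156.
Step 6: alpha = 0.05. fail to reject H0.

rho = -0.2381, p = 0.570156, fail to reject H0 at alpha = 0.05.


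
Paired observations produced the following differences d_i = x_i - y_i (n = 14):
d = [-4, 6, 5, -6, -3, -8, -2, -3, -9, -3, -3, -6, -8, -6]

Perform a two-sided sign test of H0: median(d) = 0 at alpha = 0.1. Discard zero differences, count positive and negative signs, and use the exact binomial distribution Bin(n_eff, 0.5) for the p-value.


Step 1: Discard zero differences. Original n = 14; n_eff = number of nonzero differences = 14.
Nonzero differences (with sign): -4, +6, +5, -6, -3, -8, -2, -3, -9, -3, -3, -6, -8, -6
Step 2: Count signs: positive = 2, negative = 12.
Step 3: Under H0: P(positive) = 0.5, so the number of positives S ~ Bin(14, 0.5).
Step 4: Two-sided exact p-value = sum of Bin(14,0.5) probabilities at or below the observed probability = 0.012939.
Step 5: alpha = 0.1. reject H0.

n_eff = 14, pos = 2, neg = 12, p = 0.012939, reject H0.


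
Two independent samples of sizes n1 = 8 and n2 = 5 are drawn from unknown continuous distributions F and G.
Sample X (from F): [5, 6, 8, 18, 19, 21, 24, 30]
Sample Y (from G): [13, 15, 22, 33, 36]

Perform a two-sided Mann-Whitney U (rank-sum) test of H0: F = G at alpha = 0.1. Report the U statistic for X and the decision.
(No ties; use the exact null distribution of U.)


Step 1: Combine and sort all 13 observations; assign midranks.
sorted (value, group): (5,X), (6,X), (8,X), (13,Y), (15,Y), (18,X), (19,X), (21,X), (22,Y), (24,X), (30,X), (33,Y), (36,Y)
ranks: 5->1, 6->2, 8->3, 13->4, 15->5, 18->6, 19->7, 21->8, 22->9, 24->10, 30->11, 33->12, 36->13
Step 2: Rank sum for X: R1 = 1 + 2 + 3 + 6 + 7 + 8 + 10 + 11 = 48.
Step 3: U_X = R1 - n1(n1+1)/2 = 48 - 8*9/2 = 48 - 36 = 12.
       U_Y = n1*n2 - U_X = 40 - 12 = 28.
Step 4: No ties, so the exact null distribution of U (based on enumerating the C(13,8) = 1287 equally likely rank assignments) gives the two-sided p-value.
Step 5: p-value = 0.284382; compare to alpha = 0.1. fail to reject H0.

U_X = 12, p = 0.284382, fail to reject H0 at alpha = 0.1.


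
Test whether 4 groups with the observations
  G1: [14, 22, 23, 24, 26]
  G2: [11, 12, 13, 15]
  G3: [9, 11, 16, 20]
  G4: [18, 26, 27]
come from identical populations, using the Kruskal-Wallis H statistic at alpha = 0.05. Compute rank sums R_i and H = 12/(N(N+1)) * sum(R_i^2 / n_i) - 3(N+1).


Step 1: Combine all N = 16 observations and assign midranks.
sorted (value, group, rank): (9,G3,1), (11,G2,2.5), (11,G3,2.5), (12,G2,4), (13,G2,5), (14,G1,6), (15,G2,7), (16,G3,8), (18,G4,9), (20,G3,10), (22,G1,11), (23,G1,12), (24,G1,13), (26,G1,14.5), (26,G4,14.5), (27,G4,16)
Step 2: Sum ranks within each group.
R_1 = 56.5 (n_1 = 5)
R_2 = 18.5 (n_2 = 4)
R_3 = 21.5 (n_3 = 4)
R_4 = 39.5 (n_4 = 3)
Step 3: H = 12/(N(N+1)) * sum(R_i^2/n_i) - 3(N+1)
     = 12/(16*17) * (56.5^2/5 + 18.5^2/4 + 21.5^2/4 + 39.5^2/3) - 3*17
     = 0.044118 * 1359.66 - 51
     = 8.984926.
Step 4: Ties present; correction factor C = 1 - 12/(16^3 - 16) = 0.997059. Corrected H = 8.984926 / 0.997059 = 9.011431.
Step 5: Under H0, H ~ chi^2(3); p-value = 0.029139.
Step 6: alpha = 0.05. reject H0.

H = 9.0114, df = 3, p = 0.029139, reject H0.


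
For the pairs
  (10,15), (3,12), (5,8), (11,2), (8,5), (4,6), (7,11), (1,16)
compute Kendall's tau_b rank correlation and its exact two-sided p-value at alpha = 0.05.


Step 1: Enumerate the 28 unordered pairs (i,j) with i<j and classify each by sign(x_j-x_i) * sign(y_j-y_i).
  (1,2):dx=-7,dy=-3->C; (1,3):dx=-5,dy=-7->C; (1,4):dx=+1,dy=-13->D; (1,5):dx=-2,dy=-10->C
  (1,6):dx=-6,dy=-9->C; (1,7):dx=-3,dy=-4->C; (1,8):dx=-9,dy=+1->D; (2,3):dx=+2,dy=-4->D
  (2,4):dx=+8,dy=-10->D; (2,5):dx=+5,dy=-7->D; (2,6):dx=+1,dy=-6->D; (2,7):dx=+4,dy=-1->D
  (2,8):dx=-2,dy=+4->D; (3,4):dx=+6,dy=-6->D; (3,5):dx=+3,dy=-3->D; (3,6):dx=-1,dy=-2->C
  (3,7):dx=+2,dy=+3->C; (3,8):dx=-4,dy=+8->D; (4,5):dx=-3,dy=+3->D; (4,6):dx=-7,dy=+4->D
  (4,7):dx=-4,dy=+9->D; (4,8):dx=-10,dy=+14->D; (5,6):dx=-4,dy=+1->D; (5,7):dx=-1,dy=+6->D
  (5,8):dx=-7,dy=+11->D; (6,7):dx=+3,dy=+5->C; (6,8):dx=-3,dy=+10->D; (7,8):dx=-6,dy=+5->D
Step 2: C = 8, D = 20, total pairs = 28.
Step 3: tau = (C - D)/(n(n-1)/2) = (8 - 20)/28 = -0.428571.
Step 4: Exact two-sided p-value (enumerate n! = 40320 permutations of y under H0): p = 0.178869.
Step 5: alpha = 0.05. fail to reject H0.

tau_b = -0.4286 (C=8, D=20), p = 0.178869, fail to reject H0.


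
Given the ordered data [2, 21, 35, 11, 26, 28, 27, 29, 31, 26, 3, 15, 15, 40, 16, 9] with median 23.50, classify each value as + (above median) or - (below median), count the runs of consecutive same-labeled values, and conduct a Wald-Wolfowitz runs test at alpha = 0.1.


Step 1: Compute median = 23.50; label A = above, B = below.
Labels in order: BBABAAAAAABBBABB  (n_A = 8, n_B = 8)
Step 2: Count runs R = 7.
Step 3: Under H0 (random ordering), E[R] = 2*n_A*n_B/(n_A+n_B) + 1 = 2*8*8/16 + 1 = 9.0000.
        Var[R] = 2*n_A*n_B*(2*n_A*n_B - n_A - n_B) / ((n_A+n_B)^2 * (n_A+n_B-1)) = 14336/3840 = 3.7333.
        SD[R] = 1.9322.
Step 4: Continuity-corrected z = (R + 0.5 - E[R]) / SD[R] = (7 + 0.5 - 9.0000) / 1.9322 = -0.7763.
Step 5: Two-sided p-value via normal approximation = 2*(1 - Phi(|z|)) = 0.437558.
Step 6: alpha = 0.1. fail to reject H0.

R = 7, z = -0.7763, p = 0.437558, fail to reject H0.


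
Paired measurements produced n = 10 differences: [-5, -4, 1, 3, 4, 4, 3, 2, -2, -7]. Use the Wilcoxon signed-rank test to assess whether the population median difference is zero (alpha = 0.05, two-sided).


Step 1: Drop any zero differences (none here) and take |d_i|.
|d| = [5, 4, 1, 3, 4, 4, 3, 2, 2, 7]
Step 2: Midrank |d_i| (ties get averaged ranks).
ranks: |5|->9, |4|->7, |1|->1, |3|->4.5, |4|->7, |4|->7, |3|->4.5, |2|->2.5, |2|->2.5, |7|->10
Step 3: Attach original signs; sum ranks with positive sign and with negative sign.
W+ = 1 + 4.5 + 7 + 7 + 4.5 + 2.5 = 26.5
W- = 9 + 7 + 2.5 + 10 = 28.5
(Check: W+ + W- = 55 should equal n(n+1)/2 = 55.)
Step 4: Test statistic W = min(W+, W-) = 26.5.
Step 5: Ties in |d|, so use the tie-corrected normal approximation.
        E[W] = n(n+1)/4 = 10*11/4 = 27.5.
        Tie groups: |d|=2 (t=2), |d|=3 (t=2), |d|=4 (t=3); sum(t^3 - t) = 36.
        Var[W] = n(n+1)(2n+1)/24 - sum(t^3-t)/48 = 2310/24 - 36/48 = 95.5.
        z = (W - E[W]) / sqrt(Var[W]) = (26.5 - 27.5) / 9.7724 = -0.1023.
        Two-sided p = 2*Phi(z) = 0.918496.
Step 6: alpha = 0.05. fail to reject H0.

W+ = 26.5, W- = 28.5, W = min = 26.5, p = 0.918496, fail to reject H0.


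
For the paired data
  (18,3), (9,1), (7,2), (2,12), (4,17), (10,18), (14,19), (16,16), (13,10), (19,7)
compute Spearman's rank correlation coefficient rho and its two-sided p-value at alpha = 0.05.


Step 1: Rank x and y separately (midranks; no ties here).
rank(x): 18->9, 9->4, 7->3, 2->1, 4->2, 10->5, 14->7, 16->8, 13->6, 19->10
rank(y): 3->3, 1->1, 2->2, 12->6, 17->8, 18->9, 19->10, 16->7, 10->5, 7->4
Step 2: d_i = R_x(i) - R_y(i); compute d_i^2.
  (9-3)^2=36, (4-1)^2=9, (3-2)^2=1, (1-6)^2=25, (2-8)^2=36, (5-9)^2=16, (7-10)^2=9, (8-7)^2=1, (6-5)^2=1, (10-4)^2=36
sum(d^2) = 170.
Step 3: rho = 1 - 6*170 / (10*(10^2 - 1)) = 1 - 1020/990 = -0.030303.
Step 4: Under H0, t = rho * sqrt((n-2)/(1-rho^2)) = -0.0857 ~ t(8).
Step 5: Two-sided p-value from the t-distribution with 8 df = 0.933773.
Step 6: alpha = 0.05. fail to reject H0.

rho = -0.0303, p = 0.933773, fail to reject H0 at alpha = 0.05.


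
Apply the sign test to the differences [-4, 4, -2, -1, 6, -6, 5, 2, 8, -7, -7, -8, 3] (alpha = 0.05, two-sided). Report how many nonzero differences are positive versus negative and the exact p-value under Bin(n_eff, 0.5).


Step 1: Discard zero differences. Original n = 13; n_eff = number of nonzero differences = 13.
Nonzero differences (with sign): -4, +4, -2, -1, +6, -6, +5, +2, +8, -7, -7, -8, +3
Step 2: Count signs: positive = 6, negative = 7.
Step 3: Under H0: P(positive) = 0.5, so the number of positives S ~ Bin(13, 0.5).
Step 4: Two-sided exact p-value = sum of Bin(13,0.5) probabilities at or below the observed probability = 1.000000.
Step 5: alpha = 0.05. fail to reject H0.

n_eff = 13, pos = 6, neg = 7, p = 1.000000, fail to reject H0.


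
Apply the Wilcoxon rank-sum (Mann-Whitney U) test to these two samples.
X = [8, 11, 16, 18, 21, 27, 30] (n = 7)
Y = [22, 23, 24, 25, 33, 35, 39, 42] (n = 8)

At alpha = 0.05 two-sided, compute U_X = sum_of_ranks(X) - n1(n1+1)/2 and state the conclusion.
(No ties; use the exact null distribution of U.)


Step 1: Combine and sort all 15 observations; assign midranks.
sorted (value, group): (8,X), (11,X), (16,X), (18,X), (21,X), (22,Y), (23,Y), (24,Y), (25,Y), (27,X), (30,X), (33,Y), (35,Y), (39,Y), (42,Y)
ranks: 8->1, 11->2, 16->3, 18->4, 21->5, 22->6, 23->7, 24->8, 25->9, 27->10, 30->11, 33->12, 35->13, 39->14, 42->15
Step 2: Rank sum for X: R1 = 1 + 2 + 3 + 4 + 5 + 10 + 11 = 36.
Step 3: U_X = R1 - n1(n1+1)/2 = 36 - 7*8/2 = 36 - 28 = 8.
       U_Y = n1*n2 - U_X = 56 - 8 = 48.
Step 4: No ties, so the exact null distribution of U (based on enumerating the C(15,7) = 6435 equally likely rank assignments) gives the two-sided p-value.
Step 5: p-value = 0.020513; compare to alpha = 0.05. reject H0.

U_X = 8, p = 0.020513, reject H0 at alpha = 0.05.


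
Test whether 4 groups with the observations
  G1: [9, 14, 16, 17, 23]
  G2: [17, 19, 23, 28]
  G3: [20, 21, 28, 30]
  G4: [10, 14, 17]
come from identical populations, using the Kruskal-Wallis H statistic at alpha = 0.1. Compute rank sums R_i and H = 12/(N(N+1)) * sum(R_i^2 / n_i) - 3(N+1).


Step 1: Combine all N = 16 observations and assign midranks.
sorted (value, group, rank): (9,G1,1), (10,G4,2), (14,G1,3.5), (14,G4,3.5), (16,G1,5), (17,G1,7), (17,G2,7), (17,G4,7), (19,G2,9), (20,G3,10), (21,G3,11), (23,G1,12.5), (23,G2,12.5), (28,G2,14.5), (28,G3,14.5), (30,G3,16)
Step 2: Sum ranks within each group.
R_1 = 29 (n_1 = 5)
R_2 = 43 (n_2 = 4)
R_3 = 51.5 (n_3 = 4)
R_4 = 12.5 (n_4 = 3)
Step 3: H = 12/(N(N+1)) * sum(R_i^2/n_i) - 3(N+1)
     = 12/(16*17) * (29^2/5 + 43^2/4 + 51.5^2/4 + 12.5^2/3) - 3*17
     = 0.044118 * 1345.6 - 51
     = 8.364522.
Step 4: Ties present; correction factor C = 1 - 42/(16^3 - 16) = 0.989706. Corrected H = 8.364522 / 0.989706 = 8.451523.
Step 5: Under H0, H ~ chi^2(3); p-value = 0.037546.
Step 6: alpha = 0.1. reject H0.

H = 8.4515, df = 3, p = 0.037546, reject H0.


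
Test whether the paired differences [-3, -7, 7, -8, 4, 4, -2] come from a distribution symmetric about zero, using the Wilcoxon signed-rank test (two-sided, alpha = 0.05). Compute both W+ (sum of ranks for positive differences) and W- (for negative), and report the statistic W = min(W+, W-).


Step 1: Drop any zero differences (none here) and take |d_i|.
|d| = [3, 7, 7, 8, 4, 4, 2]
Step 2: Midrank |d_i| (ties get averaged ranks).
ranks: |3|->2, |7|->5.5, |7|->5.5, |8|->7, |4|->3.5, |4|->3.5, |2|->1
Step 3: Attach original signs; sum ranks with positive sign and with negative sign.
W+ = 5.5 + 3.5 + 3.5 = 12.5
W- = 2 + 5.5 + 7 + 1 = 15.5
(Check: W+ + W- = 28 should equal n(n+1)/2 = 28.)
Step 4: Test statistic W = min(W+, W-) = 12.5.
Step 5: Ties in |d|, so use the tie-corrected normal approximation.
        E[W] = n(n+1)/4 = 7*8/4 = 14.
        Tie groups: |d|=4 (t=2), |d|=7 (t=2); sum(t^3 - t) = 12.
        Var[W] = n(n+1)(2n+1)/24 - sum(t^3-t)/48 = 840/24 - 12/48 = 34.75.
        z = (W - E[W]) / sqrt(Var[W]) = (12.5 - 14) / 5.8949 = -0.2545.
        Two-sided p = 2*Phi(z) = 0.799143.
Step 6: alpha = 0.05. fail to reject H0.

W+ = 12.5, W- = 15.5, W = min = 12.5, p = 0.799143, fail to reject H0.


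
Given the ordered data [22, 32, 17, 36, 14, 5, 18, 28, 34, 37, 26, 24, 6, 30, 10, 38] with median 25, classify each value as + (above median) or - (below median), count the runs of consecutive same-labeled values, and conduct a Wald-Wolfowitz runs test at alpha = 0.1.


Step 1: Compute median = 25; label A = above, B = below.
Labels in order: BABABBBAAAABBABA  (n_A = 8, n_B = 8)
Step 2: Count runs R = 10.
Step 3: Under H0 (random ordering), E[R] = 2*n_A*n_B/(n_A+n_B) + 1 = 2*8*8/16 + 1 = 9.0000.
        Var[R] = 2*n_A*n_B*(2*n_A*n_B - n_A - n_B) / ((n_A+n_B)^2 * (n_A+n_B-1)) = 14336/3840 = 3.7333.
        SD[R] = 1.9322.
Step 4: Continuity-corrected z = (R - 0.5 - E[R]) / SD[R] = (10 - 0.5 - 9.0000) / 1.9322 = 0.2588.
Step 5: Two-sided p-value via normal approximation = 2*(1 - Phi(|z|)) = 0.795809.
Step 6: alpha = 0.1. fail to reject H0.

R = 10, z = 0.2588, p = 0.795809, fail to reject H0.


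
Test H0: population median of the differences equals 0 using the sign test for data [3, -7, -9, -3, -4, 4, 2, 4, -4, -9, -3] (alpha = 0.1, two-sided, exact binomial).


Step 1: Discard zero differences. Original n = 11; n_eff = number of nonzero differences = 11.
Nonzero differences (with sign): +3, -7, -9, -3, -4, +4, +2, +4, -4, -9, -3
Step 2: Count signs: positive = 4, negative = 7.
Step 3: Under H0: P(positive) = 0.5, so the number of positives S ~ Bin(11, 0.5).
Step 4: Two-sided exact p-value = sum of Bin(11,0.5) probabilities at or below the observed probability = 0.548828.
Step 5: alpha = 0.1. fail to reject H0.

n_eff = 11, pos = 4, neg = 7, p = 0.548828, fail to reject H0.


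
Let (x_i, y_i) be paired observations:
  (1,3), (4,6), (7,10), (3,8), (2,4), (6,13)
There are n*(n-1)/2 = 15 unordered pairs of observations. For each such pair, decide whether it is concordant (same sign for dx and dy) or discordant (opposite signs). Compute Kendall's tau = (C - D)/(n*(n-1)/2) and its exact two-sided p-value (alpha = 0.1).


Step 1: Enumerate the 15 unordered pairs (i,j) with i<j and classify each by sign(x_j-x_i) * sign(y_j-y_i).
  (1,2):dx=+3,dy=+3->C; (1,3):dx=+6,dy=+7->C; (1,4):dx=+2,dy=+5->C; (1,5):dx=+1,dy=+1->C
  (1,6):dx=+5,dy=+10->C; (2,3):dx=+3,dy=+4->C; (2,4):dx=-1,dy=+2->D; (2,5):dx=-2,dy=-2->C
  (2,6):dx=+2,dy=+7->C; (3,4):dx=-4,dy=-2->C; (3,5):dx=-5,dy=-6->C; (3,6):dx=-1,dy=+3->D
  (4,5):dx=-1,dy=-4->C; (4,6):dx=+3,dy=+5->C; (5,6):dx=+4,dy=+9->C
Step 2: C = 13, D = 2, total pairs = 15.
Step 3: tau = (C - D)/(n(n-1)/2) = (13 - 2)/15 = 0.733333.
Step 4: Exact two-sided p-value (enumerate n! = 720 permutations of y under H0): p = 0.055556.
Step 5: alpha = 0.1. reject H0.

tau_b = 0.7333 (C=13, D=2), p = 0.055556, reject H0.


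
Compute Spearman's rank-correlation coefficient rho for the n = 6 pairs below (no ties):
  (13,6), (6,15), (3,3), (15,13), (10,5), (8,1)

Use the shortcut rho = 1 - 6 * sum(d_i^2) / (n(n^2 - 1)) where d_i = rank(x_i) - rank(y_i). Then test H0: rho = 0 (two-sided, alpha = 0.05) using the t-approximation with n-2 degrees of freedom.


Step 1: Rank x and y separately (midranks; no ties here).
rank(x): 13->5, 6->2, 3->1, 15->6, 10->4, 8->3
rank(y): 6->4, 15->6, 3->2, 13->5, 5->3, 1->1
Step 2: d_i = R_x(i) - R_y(i); compute d_i^2.
  (5-4)^2=1, (2-6)^2=16, (1-2)^2=1, (6-5)^2=1, (4-3)^2=1, (3-1)^2=4
sum(d^2) = 24.
Step 3: rho = 1 - 6*24 / (6*(6^2 - 1)) = 1 - 144/210 = 0.314286.
Step 4: Under H0, t = rho * sqrt((n-2)/(1-rho^2)) = 0.6621 ~ t(4).
Step 5: Two-sided p-value from the t-distribution with 4 df = 0.544093.
Step 6: alpha = 0.05. fail to reject H0.

rho = 0.3143, p = 0.544093, fail to reject H0 at alpha = 0.05.


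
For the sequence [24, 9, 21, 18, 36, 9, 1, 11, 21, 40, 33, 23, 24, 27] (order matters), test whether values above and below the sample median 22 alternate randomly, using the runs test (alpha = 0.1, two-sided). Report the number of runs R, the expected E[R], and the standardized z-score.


Step 1: Compute median = 22; label A = above, B = below.
Labels in order: ABBBABBBBAAAAA  (n_A = 7, n_B = 7)
Step 2: Count runs R = 5.
Step 3: Under H0 (random ordering), E[R] = 2*n_A*n_B/(n_A+n_B) + 1 = 2*7*7/14 + 1 = 8.0000.
        Var[R] = 2*n_A*n_B*(2*n_A*n_B - n_A - n_B) / ((n_A+n_B)^2 * (n_A+n_B-1)) = 8232/2548 = 3.2308.
        SD[R] = 1.7974.
Step 4: Continuity-corrected z = (R + 0.5 - E[R]) / SD[R] = (5 + 0.5 - 8.0000) / 1.7974 = -1.3909.
Step 5: Two-sided p-value via normal approximation = 2*(1 - Phi(|z|)) = 0.164264.
Step 6: alpha = 0.1. fail to reject H0.

R = 5, z = -1.3909, p = 0.164264, fail to reject H0.
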